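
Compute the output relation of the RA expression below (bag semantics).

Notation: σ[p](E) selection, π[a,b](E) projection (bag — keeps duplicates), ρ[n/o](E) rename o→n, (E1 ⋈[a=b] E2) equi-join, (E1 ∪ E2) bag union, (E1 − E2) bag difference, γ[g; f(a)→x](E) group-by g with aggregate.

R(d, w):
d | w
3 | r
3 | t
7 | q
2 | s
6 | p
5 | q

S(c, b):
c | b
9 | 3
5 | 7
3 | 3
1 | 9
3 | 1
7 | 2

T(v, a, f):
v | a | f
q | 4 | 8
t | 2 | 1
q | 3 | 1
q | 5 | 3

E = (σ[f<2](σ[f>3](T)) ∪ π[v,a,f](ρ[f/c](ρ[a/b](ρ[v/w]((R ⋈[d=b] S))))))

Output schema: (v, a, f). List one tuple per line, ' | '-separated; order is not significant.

Subexpression sizes:
  T → 4
  σ[f>3](T) → 1
  σ[f<2](σ[f>3](T)) → 0
  R → 6
  S → 6
  (R ⋈[d=b] S) → 6
  ρ[v/w]((R ⋈[d=b] S)) → 6
  ρ[a/b](ρ[v/w]((R ⋈[d=b] S))) → 6
  ρ[f/c](ρ[a/b](ρ[v/w]((R ⋈[d=b] S)))) → 6
  π[v,a,f](ρ[f/c](ρ[a/b](ρ[v/w]((R ⋈[d=b] S))))) → 6
  (σ[f<2](σ[f>3](T)) ∪ π[v,a,f](ρ[f/c](ρ[a/b](ρ[v/w]((R ⋈[d=b] S)))))) → 6

== RESULT ==
v | a | f
q | 7 | 5
r | 3 | 3
r | 3 | 9
s | 2 | 7
t | 3 | 3
t | 3 | 9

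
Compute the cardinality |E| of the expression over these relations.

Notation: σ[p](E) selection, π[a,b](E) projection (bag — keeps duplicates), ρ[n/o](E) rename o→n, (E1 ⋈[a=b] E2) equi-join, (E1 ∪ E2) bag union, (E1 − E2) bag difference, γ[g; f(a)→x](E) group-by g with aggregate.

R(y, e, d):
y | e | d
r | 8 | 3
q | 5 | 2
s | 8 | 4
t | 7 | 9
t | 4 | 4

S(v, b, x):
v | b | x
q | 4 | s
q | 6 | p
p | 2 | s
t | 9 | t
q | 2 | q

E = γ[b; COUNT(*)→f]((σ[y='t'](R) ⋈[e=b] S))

Row counts bottom-up:
  R → 5
  σ[y='t'](R) → 2
  S → 5
  (σ[y='t'](R) ⋈[e=b] S) → 1
  γ[b; COUNT(*)→f]((σ[y='t'](R) ⋈[e=b] S)) → 1

|E| = 1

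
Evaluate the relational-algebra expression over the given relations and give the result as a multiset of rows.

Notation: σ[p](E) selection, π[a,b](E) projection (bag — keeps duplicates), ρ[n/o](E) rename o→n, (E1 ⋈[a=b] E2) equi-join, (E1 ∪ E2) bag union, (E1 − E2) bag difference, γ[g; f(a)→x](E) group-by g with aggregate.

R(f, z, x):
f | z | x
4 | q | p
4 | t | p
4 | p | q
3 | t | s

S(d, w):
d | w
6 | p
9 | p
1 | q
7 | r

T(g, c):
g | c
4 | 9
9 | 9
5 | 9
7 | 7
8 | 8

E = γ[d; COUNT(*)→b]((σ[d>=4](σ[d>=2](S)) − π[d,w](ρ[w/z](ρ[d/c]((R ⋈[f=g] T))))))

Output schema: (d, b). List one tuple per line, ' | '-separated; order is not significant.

Row counts bottom-up:
  S → 4
  σ[d>=2](S) → 3
  σ[d>=4](σ[d>=2](S)) → 3
  R → 4
  T → 5
  (R ⋈[f=g] T) → 3
  ρ[d/c]((R ⋈[f=g] T)) → 3
  ρ[w/z](ρ[d/c]((R ⋈[f=g] T))) → 3
  π[d,w](ρ[w/z](ρ[d/c]((R ⋈[f=g] T)))) → 3
  (σ[d>=4](σ[d>=2](S)) − π[d,w](ρ[w/z](ρ[d/c]((R ⋈[f=g] T))))) → 2
  γ[d; COUNT(*)→b]((σ[d>=4](σ[d>=2](S)) − π[d,w](ρ[w/z](ρ[d/c]((R ⋈[f=g] T)))))) → 2

== RESULT ==
d | b
6 | 1
7 | 1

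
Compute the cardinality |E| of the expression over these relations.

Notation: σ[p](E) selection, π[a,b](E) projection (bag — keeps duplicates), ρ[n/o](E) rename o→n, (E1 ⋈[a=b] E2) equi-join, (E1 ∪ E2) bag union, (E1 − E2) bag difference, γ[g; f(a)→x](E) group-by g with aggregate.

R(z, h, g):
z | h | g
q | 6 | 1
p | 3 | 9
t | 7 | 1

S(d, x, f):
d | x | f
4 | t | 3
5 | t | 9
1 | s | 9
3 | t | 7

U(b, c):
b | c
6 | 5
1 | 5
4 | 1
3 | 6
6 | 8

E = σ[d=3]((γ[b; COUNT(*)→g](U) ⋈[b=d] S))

Per-node cardinality:
  U → 5
  γ[b; COUNT(*)→g](U) → 4
  S → 4
  (γ[b; COUNT(*)→g](U) ⋈[b=d] S) → 3
  σ[d=3]((γ[b; COUNT(*)→g](U) ⋈[b=d] S)) → 1

|E| = 1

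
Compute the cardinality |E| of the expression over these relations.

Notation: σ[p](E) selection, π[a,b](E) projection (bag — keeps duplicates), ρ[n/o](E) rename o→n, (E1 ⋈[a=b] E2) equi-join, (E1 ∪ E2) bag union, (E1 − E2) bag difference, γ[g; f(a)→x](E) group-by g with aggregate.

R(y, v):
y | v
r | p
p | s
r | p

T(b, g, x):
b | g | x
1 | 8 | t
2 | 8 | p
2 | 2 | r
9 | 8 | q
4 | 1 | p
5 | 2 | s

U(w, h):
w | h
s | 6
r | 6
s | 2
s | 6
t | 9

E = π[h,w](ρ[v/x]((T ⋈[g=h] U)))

Per-node cardinality:
  T → 6
  U → 5
  (T ⋈[g=h] U) → 2
  ρ[v/x]((T ⋈[g=h] U)) → 2
  π[h,w](ρ[v/x]((T ⋈[g=h] U))) → 2

|E| = 2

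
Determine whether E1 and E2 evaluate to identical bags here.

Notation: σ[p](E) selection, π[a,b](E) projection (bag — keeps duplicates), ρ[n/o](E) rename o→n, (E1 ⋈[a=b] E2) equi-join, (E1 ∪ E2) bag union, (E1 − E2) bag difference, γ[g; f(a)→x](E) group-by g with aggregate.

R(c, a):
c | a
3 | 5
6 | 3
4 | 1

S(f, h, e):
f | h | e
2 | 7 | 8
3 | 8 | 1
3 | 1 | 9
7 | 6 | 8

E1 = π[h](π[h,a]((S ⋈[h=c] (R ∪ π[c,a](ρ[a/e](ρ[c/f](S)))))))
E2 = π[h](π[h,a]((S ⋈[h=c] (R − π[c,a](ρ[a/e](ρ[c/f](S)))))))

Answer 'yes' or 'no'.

E1 subexpression sizes:
  S → 4
  R → 3
  S → 4
  ρ[c/f](S) → 4
  ρ[a/e](ρ[c/f](S)) → 4
  π[c,a](ρ[a/e](ρ[c/f](S))) → 4
  (R ∪ π[c,a](ρ[a/e](ρ[c/f](S)))) → 7
  (S ⋈[h=c] (R ∪ π[c,a](ρ[a/e](ρ[c/f](S))))) → 2
  π[h,a]((S ⋈[h=c] (R ∪ π[c,a](ρ[a/e](ρ[c/f](S)))))) → 2
  π[h](π[h,a]((S ⋈[h=c] (R ∪ π[c,a](ρ[a/e](ρ[c/f](S))))))) → 2
E2 subexpression sizes:
  S → 4
  R → 3
  S → 4
  ρ[c/f](S) → 4
  ρ[a/e](ρ[c/f](S)) → 4
  π[c,a](ρ[a/e](ρ[c/f](S))) → 4
  (R − π[c,a](ρ[a/e](ρ[c/f](S)))) → 3
  (S ⋈[h=c] (R − π[c,a](ρ[a/e](ρ[c/f](S))))) → 1
  π[h,a]((S ⋈[h=c] (R − π[c,a](ρ[a/e](ρ[c/f](S)))))) → 1
  π[h](π[h,a]((S ⋈[h=c] (R − π[c,a](ρ[a/e](ρ[c/f](S))))))) → 1

E1 result:
h
6
7
E2 result:
h
6
Witness: (7,) appears 1× in E1 but 0× in E2.

no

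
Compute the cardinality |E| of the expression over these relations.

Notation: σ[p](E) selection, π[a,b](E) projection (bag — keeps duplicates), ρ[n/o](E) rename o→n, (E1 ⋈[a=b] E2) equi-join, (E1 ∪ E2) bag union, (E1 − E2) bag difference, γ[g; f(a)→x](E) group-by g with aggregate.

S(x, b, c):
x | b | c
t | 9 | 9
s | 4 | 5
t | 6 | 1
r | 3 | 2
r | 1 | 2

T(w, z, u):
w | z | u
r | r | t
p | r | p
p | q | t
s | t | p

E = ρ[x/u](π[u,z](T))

Per-node cardinality:
  T → 4
  π[u,z](T) → 4
  ρ[x/u](π[u,z](T)) → 4

|E| = 4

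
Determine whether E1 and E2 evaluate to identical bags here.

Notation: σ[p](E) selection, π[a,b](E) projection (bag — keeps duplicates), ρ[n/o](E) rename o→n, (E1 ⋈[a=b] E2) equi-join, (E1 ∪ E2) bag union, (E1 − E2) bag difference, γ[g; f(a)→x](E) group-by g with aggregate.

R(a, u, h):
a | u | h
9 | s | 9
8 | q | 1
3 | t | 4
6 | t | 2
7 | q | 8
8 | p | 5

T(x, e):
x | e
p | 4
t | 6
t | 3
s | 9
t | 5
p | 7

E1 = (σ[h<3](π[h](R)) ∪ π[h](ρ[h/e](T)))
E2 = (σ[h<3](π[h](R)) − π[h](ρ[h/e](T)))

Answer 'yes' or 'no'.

E1 row counts bottom-up:
  R → 6
  π[h](R) → 6
  σ[h<3](π[h](R)) → 2
  T → 6
  ρ[h/e](T) → 6
  π[h](ρ[h/e](T)) → 6
  (σ[h<3](π[h](R)) ∪ π[h](ρ[h/e](T))) → 8
E2 row counts bottom-up:
  R → 6
  π[h](R) → 6
  σ[h<3](π[h](R)) → 2
  T → 6
  ρ[h/e](T) → 6
  π[h](ρ[h/e](T)) → 6
  (σ[h<3](π[h](R)) − π[h](ρ[h/e](T))) → 2

E1 result:
h
1
2
3
4
5
6
7
9
E2 result:
h
1
2
Witness: (6,) appears 1× in E1 but 0× in E2.

no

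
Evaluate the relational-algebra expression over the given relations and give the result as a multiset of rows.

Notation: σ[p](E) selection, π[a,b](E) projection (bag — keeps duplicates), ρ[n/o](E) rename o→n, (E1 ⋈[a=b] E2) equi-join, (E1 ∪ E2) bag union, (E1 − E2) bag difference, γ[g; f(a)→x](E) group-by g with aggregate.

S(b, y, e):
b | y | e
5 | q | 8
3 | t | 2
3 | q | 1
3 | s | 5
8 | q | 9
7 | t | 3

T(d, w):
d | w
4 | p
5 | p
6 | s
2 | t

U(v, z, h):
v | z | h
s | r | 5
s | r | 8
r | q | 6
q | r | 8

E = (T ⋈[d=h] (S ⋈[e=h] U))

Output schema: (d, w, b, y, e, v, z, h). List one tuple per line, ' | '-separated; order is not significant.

Row counts bottom-up:
  T → 4
  S → 6
  U → 4
  (S ⋈[e=h] U) → 3
  (T ⋈[d=h] (S ⋈[e=h] U)) → 1

== RESULT ==
d | w | b | y | e | v | z | h
5 | p | 3 | s | 5 | s | r | 5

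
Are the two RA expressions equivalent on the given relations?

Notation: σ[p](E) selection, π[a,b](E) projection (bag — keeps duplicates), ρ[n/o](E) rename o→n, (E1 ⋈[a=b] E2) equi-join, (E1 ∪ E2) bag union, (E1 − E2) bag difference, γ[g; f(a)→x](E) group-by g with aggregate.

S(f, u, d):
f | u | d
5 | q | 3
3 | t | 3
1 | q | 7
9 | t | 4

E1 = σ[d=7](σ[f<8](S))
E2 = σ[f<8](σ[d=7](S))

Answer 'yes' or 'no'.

E1 row counts bottom-up:
  S → 4
  σ[f<8](S) → 3
  σ[d=7](σ[f<8](S)) → 1
E2 row counts bottom-up:
  S → 4
  σ[d=7](S) → 1
  σ[f<8](σ[d=7](S)) → 1

E1 and E2 produce the same multiset:
f | u | d
1 | q | 7

yes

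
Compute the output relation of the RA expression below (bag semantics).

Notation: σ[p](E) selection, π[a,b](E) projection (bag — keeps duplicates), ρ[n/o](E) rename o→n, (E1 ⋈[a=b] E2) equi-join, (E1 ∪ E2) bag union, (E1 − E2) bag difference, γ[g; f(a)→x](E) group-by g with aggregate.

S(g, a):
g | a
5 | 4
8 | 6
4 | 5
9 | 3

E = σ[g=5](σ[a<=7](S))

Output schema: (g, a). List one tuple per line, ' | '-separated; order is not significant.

Per-node cardinality:
  S → 4
  σ[a<=7](S) → 4
  σ[g=5](σ[a<=7](S)) → 1

== RESULT ==
g | a
5 | 4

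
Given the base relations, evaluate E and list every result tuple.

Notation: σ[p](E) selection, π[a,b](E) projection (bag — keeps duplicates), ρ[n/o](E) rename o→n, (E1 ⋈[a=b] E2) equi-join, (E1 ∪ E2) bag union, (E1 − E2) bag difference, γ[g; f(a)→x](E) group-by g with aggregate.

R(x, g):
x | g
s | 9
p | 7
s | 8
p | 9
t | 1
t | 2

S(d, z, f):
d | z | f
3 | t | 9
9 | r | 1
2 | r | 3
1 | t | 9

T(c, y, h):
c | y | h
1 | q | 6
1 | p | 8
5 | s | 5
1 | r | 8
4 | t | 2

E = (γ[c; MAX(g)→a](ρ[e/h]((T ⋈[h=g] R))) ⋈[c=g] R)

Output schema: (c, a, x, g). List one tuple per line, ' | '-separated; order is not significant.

Subexpression sizes:
  T → 5
  R → 6
  (T ⋈[h=g] R) → 3
  ρ[e/h]((T ⋈[h=g] R)) → 3
  γ[c; MAX(g)→a](ρ[e/h]((T ⋈[h=g] R))) → 2
  R → 6
  (γ[c; MAX(g)→a](ρ[e/h]((T ⋈[h=g] R))) ⋈[c=g] R) → 1

== RESULT ==
c | a | x | g
1 | 8 | t | 1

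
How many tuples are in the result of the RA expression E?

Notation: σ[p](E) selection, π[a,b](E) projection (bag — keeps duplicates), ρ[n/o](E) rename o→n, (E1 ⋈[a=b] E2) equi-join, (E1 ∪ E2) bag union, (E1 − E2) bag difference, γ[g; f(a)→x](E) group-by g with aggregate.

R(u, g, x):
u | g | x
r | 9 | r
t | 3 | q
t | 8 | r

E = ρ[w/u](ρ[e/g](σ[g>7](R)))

Per-node cardinality:
  R → 3
  σ[g>7](R) → 2
  ρ[e/g](σ[g>7](R)) → 2
  ρ[w/u](ρ[e/g](σ[g>7](R))) → 2

|E| = 2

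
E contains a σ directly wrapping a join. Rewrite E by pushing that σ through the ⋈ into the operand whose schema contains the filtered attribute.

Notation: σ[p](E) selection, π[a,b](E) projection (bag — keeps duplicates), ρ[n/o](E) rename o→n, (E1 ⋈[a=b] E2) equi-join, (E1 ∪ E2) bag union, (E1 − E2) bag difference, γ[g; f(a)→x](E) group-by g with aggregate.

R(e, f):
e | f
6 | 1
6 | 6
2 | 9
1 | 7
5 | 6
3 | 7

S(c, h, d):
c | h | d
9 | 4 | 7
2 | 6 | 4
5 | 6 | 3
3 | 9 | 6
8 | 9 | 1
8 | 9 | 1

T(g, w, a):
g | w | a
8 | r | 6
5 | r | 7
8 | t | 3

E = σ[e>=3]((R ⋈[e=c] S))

σ filters on e, owned by the left side.
E' = (σ[e>=3](R) ⋈[e=c] S)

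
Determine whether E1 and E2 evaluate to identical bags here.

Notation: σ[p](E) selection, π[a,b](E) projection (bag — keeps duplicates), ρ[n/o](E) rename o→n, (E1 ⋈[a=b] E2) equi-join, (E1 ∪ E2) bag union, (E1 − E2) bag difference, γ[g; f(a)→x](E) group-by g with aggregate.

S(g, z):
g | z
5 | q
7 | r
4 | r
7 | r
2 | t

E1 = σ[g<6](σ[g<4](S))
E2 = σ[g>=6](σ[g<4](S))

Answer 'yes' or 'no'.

E1 row counts bottom-up:
  S → 5
  σ[g<4](S) → 1
  σ[g<6](σ[g<4](S)) → 1
E2 row counts bottom-up:
  S → 5
  σ[g<4](S) → 1
  σ[g>=6](σ[g<4](S)) → 0

E1 result:
g | z
2 | t
E2 result:
g | z
(0 rows)
Witness: (2, 't') appears 1× in E1 but 0× in E2.

no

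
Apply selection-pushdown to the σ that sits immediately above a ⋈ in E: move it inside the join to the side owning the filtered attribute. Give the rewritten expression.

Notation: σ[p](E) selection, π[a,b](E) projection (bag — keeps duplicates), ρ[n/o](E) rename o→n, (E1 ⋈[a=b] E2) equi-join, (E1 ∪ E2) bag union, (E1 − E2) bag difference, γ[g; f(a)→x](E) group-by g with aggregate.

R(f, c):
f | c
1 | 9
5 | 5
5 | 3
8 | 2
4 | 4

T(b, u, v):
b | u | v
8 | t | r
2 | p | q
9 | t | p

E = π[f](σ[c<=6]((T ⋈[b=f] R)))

σ filters on c, owned by the right side.
E' = π[f]((T ⋈[b=f] σ[c<=6](R)))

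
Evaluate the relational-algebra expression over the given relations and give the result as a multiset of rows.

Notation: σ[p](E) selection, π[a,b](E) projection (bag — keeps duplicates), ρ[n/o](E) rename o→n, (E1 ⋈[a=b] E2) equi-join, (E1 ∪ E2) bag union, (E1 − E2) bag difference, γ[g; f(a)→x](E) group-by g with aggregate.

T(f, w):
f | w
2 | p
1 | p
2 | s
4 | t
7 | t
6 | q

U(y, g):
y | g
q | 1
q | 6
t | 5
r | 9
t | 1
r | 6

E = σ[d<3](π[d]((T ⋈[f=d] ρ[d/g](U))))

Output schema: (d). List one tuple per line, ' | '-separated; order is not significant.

Subexpression sizes:
  T → 6
  U → 6
  ρ[d/g](U) → 6
  (T ⋈[f=d] ρ[d/g](U)) → 4
  π[d]((T ⋈[f=d] ρ[d/g](U))) → 4
  σ[d<3](π[d]((T ⋈[f=d] ρ[d/g](U)))) → 2

== RESULT ==
d
1
1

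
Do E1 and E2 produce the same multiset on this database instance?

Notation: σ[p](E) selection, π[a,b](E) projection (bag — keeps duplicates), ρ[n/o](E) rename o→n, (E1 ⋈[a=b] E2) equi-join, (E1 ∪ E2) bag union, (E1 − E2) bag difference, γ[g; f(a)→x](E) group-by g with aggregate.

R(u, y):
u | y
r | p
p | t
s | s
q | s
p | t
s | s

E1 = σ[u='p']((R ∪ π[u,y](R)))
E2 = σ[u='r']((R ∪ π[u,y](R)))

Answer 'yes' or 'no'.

E1 per-node cardinality:
  R → 6
  R → 6
  π[u,y](R) → 6
  (R ∪ π[u,y](R)) → 12
  σ[u='p']((R ∪ π[u,y](R))) → 4
E2 per-node cardinality:
  R → 6
  R → 6
  π[u,y](R) → 6
  (R ∪ π[u,y](R)) → 12
  σ[u='r']((R ∪ π[u,y](R))) → 2

E1 result:
u | y
p | t
p | t
p | t
p | t
E2 result:
u | y
r | p
r | p
Witness: ('r', 'p') appears 0× in E1 but 2× in E2.

no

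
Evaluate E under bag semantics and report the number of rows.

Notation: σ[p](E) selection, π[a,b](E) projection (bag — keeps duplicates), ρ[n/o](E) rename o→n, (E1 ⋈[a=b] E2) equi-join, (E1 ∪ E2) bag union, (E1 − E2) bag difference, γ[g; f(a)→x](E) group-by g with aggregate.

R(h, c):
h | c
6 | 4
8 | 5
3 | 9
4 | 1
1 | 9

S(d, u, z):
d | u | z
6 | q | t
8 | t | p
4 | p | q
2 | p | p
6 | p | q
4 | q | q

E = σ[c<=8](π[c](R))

Per-node cardinality:
  R → 5
  π[c](R) → 5
  σ[c<=8](π[c](R)) → 3

|E| = 3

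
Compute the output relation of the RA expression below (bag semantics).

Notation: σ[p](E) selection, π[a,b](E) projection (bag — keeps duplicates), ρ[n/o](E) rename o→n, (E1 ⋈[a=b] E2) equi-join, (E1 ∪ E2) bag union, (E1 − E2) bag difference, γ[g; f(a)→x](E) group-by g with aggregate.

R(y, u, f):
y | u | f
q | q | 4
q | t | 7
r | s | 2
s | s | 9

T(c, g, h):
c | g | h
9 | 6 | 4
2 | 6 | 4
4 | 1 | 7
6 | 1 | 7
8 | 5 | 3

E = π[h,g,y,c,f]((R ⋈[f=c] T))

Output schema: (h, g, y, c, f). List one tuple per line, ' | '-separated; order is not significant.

Subexpression sizes:
  R → 4
  T → 5
  (R ⋈[f=c] T) → 3
  π[h,g,y,c,f]((R ⋈[f=c] T)) → 3

== RESULT ==
h | g | y | c | f
4 | 6 | r | 2 | 2
4 | 6 | s | 9 | 9
7 | 1 | q | 4 | 4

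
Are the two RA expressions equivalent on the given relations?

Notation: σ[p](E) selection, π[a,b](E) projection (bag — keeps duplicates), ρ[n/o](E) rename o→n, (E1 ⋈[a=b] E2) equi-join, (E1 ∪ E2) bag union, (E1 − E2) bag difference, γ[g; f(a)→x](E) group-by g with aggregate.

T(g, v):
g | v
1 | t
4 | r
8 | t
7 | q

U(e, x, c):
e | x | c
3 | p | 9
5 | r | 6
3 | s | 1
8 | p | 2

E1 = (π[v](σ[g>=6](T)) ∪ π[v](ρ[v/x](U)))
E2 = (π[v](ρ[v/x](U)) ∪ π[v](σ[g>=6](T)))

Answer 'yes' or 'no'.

E1 stepwise |·|:
  T → 4
  σ[g>=6](T) → 2
  π[v](σ[g>=6](T)) → 2
  U → 4
  ρ[v/x](U) → 4
  π[v](ρ[v/x](U)) → 4
  (π[v](σ[g>=6](T)) ∪ π[v](ρ[v/x](U))) → 6
E2 stepwise |·|:
  U → 4
  ρ[v/x](U) → 4
  π[v](ρ[v/x](U)) → 4
  T → 4
  σ[g>=6](T) → 2
  π[v](σ[g>=6](T)) → 2
  (π[v](ρ[v/x](U)) ∪ π[v](σ[g>=6](T))) → 6

E1 and E2 produce the same multiset:
v
p
p
q
r
s
t

yes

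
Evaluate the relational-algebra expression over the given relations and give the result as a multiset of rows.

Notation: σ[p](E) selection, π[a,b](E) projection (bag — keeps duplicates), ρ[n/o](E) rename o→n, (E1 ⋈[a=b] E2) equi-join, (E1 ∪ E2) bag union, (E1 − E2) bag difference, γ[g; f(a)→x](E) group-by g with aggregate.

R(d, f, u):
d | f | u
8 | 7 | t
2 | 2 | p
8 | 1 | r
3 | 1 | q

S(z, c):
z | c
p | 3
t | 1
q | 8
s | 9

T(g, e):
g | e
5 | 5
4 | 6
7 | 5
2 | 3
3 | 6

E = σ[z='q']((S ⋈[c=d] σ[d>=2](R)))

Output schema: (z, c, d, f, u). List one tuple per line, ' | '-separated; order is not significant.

Per-node cardinality:
  S → 4
  R → 4
  σ[d>=2](R) → 4
  (S ⋈[c=d] σ[d>=2](R)) → 3
  σ[z='q']((S ⋈[c=d] σ[d>=2](R))) → 2

== RESULT ==
z | c | d | f | u
q | 8 | 8 | 1 | r
q | 8 | 8 | 7 | t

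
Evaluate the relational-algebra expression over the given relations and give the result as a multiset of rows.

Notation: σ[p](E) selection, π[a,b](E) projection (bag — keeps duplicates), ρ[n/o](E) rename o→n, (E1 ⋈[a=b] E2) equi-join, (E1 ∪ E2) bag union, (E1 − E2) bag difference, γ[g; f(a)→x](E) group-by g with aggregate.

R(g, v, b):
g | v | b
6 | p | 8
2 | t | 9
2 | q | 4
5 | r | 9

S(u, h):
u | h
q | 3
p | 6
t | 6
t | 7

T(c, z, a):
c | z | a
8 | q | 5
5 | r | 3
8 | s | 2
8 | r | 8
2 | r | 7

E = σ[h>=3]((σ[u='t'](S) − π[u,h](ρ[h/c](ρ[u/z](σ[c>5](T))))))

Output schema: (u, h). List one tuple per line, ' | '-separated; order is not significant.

Per-node cardinality:
  S → 4
  σ[u='t'](S) → 2
  T → 5
  σ[c>5](T) → 3
  ρ[u/z](σ[c>5](T)) → 3
  ρ[h/c](ρ[u/z](σ[c>5](T))) → 3
  π[u,h](ρ[h/c](ρ[u/z](σ[c>5](T)))) → 3
  (σ[u='t'](S) − π[u,h](ρ[h/c](ρ[u/z](σ[c>5](T))))) → 2
  σ[h>=3]((σ[u='t'](S) − π[u,h](ρ[h/c](ρ[u/z](σ[c>5](T)))))) → 2

== RESULT ==
u | h
t | 6
t | 7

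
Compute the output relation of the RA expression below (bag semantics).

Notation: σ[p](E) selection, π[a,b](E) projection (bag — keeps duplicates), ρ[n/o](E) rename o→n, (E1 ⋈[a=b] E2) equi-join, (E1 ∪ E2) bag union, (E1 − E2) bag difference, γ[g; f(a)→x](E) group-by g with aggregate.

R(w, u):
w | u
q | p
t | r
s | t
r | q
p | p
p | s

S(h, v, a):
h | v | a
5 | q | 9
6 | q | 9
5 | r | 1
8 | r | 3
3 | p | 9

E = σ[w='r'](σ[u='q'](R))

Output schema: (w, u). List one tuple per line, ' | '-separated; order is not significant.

Stepwise |·|:
  R → 6
  σ[u='q'](R) → 1
  σ[w='r'](σ[u='q'](R)) → 1

== RESULT ==
w | u
r | q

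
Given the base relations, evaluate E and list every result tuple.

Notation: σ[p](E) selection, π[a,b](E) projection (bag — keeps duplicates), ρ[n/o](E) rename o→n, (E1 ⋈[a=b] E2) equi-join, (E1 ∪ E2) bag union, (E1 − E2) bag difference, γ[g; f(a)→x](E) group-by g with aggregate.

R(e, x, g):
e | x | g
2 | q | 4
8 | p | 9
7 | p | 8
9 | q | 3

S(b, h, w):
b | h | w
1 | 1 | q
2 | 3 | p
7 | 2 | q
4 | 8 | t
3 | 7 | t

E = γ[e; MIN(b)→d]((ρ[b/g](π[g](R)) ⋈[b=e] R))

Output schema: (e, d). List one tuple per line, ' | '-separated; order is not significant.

Per-node cardinality:
  R → 4
  π[g](R) → 4
  ρ[b/g](π[g](R)) → 4
  R → 4
  (ρ[b/g](π[g](R)) ⋈[b=e] R) → 2
  γ[e; MIN(b)→d]((ρ[b/g](π[g](R)) ⋈[b=e] R)) → 2

== RESULT ==
e | d
8 | 8
9 | 9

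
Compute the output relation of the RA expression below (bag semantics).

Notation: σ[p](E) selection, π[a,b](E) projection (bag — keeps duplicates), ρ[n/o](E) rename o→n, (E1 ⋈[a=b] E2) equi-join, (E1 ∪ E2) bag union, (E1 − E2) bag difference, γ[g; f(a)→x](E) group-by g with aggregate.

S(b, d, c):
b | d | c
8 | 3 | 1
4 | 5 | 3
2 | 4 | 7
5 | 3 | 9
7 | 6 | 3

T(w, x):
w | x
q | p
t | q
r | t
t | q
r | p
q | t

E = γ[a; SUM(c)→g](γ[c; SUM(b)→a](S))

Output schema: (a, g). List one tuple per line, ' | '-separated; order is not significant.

Row counts bottom-up:
  S → 5
  γ[c; SUM(b)→a](S) → 4
  γ[a; SUM(c)→g](γ[c; SUM(b)→a](S)) → 4

== RESULT ==
a | g
2 | 7
5 | 9
8 | 1
11 | 3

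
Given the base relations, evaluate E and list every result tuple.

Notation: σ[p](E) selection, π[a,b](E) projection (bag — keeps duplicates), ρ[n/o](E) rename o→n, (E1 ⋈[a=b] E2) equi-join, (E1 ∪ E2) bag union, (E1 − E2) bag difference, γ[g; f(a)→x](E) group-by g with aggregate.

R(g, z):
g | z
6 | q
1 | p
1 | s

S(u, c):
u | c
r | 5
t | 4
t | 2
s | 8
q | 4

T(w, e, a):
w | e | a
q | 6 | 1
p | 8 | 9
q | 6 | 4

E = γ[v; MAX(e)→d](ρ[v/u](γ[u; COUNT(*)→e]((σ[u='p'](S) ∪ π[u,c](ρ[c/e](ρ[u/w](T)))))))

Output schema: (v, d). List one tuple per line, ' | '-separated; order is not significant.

Subexpression sizes:
  S → 5
  σ[u='p'](S) → 0
  T → 3
  ρ[u/w](T) → 3
  ρ[c/e](ρ[u/w](T)) → 3
  π[u,c](ρ[c/e](ρ[u/w](T))) → 3
  (σ[u='p'](S) ∪ π[u,c](ρ[c/e](ρ[u/w](T)))) → 3
  γ[u; COUNT(*)→e]((σ[u='p'](S) ∪ π[u,c](ρ[c/e](ρ[u/w](T))))) → 2
  ρ[v/u](γ[u; COUNT(*)→e]((σ[u='p'](S) ∪ π[u,c](ρ[c/e](ρ[u/w](T)))))) → 2
  γ[v; MAX(e)→d](ρ[v/u](γ[u; COUNT(*)→e]((σ[u='p'](S) ∪ π[u,c](ρ[c/e](ρ[u/w](T))))))) → 2

== RESULT ==
v | d
p | 1
q | 2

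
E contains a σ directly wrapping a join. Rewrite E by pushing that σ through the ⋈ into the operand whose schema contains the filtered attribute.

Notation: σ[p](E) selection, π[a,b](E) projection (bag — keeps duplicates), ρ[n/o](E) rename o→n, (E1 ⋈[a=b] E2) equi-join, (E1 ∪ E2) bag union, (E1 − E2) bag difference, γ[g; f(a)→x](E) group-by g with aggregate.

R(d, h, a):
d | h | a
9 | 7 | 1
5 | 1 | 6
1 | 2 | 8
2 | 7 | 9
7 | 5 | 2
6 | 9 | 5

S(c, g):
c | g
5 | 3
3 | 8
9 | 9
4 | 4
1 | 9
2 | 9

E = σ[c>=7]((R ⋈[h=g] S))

σ filters on c, owned by the right side.
E' = (R ⋈[h=g] σ[c>=7](S))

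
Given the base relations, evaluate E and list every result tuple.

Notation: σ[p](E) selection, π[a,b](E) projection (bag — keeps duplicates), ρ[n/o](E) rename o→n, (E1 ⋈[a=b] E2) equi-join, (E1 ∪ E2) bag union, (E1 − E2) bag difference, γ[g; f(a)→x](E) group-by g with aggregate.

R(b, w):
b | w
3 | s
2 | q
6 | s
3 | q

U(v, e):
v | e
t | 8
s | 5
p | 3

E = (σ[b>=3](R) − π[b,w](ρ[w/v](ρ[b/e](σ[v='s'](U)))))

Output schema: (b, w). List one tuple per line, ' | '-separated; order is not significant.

Per-node cardinality:
  R → 4
  σ[b>=3](R) → 3
  U → 3
  σ[v='s'](U) → 1
  ρ[b/e](σ[v='s'](U)) → 1
  ρ[w/v](ρ[b/e](σ[v='s'](U))) → 1
  π[b,w](ρ[w/v](ρ[b/e](σ[v='s'](U)))) → 1
  (σ[b>=3](R) − π[b,w](ρ[w/v](ρ[b/e](σ[v='s'](U))))) → 3

== RESULT ==
b | w
3 | q
3 | s
6 | s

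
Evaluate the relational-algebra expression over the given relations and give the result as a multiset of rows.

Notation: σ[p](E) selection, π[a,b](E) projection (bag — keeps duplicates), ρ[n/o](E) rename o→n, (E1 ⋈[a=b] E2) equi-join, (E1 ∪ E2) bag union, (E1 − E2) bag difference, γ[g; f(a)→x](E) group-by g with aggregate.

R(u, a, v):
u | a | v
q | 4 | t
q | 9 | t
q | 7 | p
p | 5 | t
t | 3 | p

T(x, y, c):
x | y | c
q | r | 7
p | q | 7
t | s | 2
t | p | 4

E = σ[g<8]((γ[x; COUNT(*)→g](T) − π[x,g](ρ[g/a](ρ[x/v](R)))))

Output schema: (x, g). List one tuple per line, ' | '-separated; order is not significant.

Row counts bottom-up:
  T → 4
  γ[x; COUNT(*)→g](T) → 3
  R → 5
  ρ[x/v](R) → 5
  ρ[g/a](ρ[x/v](R)) → 5
  π[x,g](ρ[g/a](ρ[x/v](R))) → 5
  (γ[x; COUNT(*)→g](T) − π[x,g](ρ[g/a](ρ[x/v](R)))) → 3
  σ[g<8]((γ[x; COUNT(*)→g](T) − π[x,g](ρ[g/a](ρ[x/v](R))))) → 3

== RESULT ==
x | g
p | 1
q | 1
t | 2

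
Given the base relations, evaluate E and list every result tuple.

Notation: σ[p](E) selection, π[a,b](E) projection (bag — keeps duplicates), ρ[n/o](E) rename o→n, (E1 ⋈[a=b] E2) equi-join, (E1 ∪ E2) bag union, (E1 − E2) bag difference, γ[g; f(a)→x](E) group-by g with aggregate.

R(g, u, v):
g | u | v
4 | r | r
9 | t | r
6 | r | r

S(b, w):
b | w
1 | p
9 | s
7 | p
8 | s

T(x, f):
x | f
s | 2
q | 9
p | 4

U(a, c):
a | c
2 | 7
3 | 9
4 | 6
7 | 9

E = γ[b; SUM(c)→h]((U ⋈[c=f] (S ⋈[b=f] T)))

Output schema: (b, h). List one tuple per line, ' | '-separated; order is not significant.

Subexpression sizes:
  U → 4
  S → 4
  T → 3
  (S ⋈[b=f] T) → 1
  (U ⋈[c=f] (S ⋈[b=f] T)) → 2
  γ[b; SUM(c)→h]((U ⋈[c=f] (S ⋈[b=f] T))) → 1

== RESULT ==
b | h
9 | 18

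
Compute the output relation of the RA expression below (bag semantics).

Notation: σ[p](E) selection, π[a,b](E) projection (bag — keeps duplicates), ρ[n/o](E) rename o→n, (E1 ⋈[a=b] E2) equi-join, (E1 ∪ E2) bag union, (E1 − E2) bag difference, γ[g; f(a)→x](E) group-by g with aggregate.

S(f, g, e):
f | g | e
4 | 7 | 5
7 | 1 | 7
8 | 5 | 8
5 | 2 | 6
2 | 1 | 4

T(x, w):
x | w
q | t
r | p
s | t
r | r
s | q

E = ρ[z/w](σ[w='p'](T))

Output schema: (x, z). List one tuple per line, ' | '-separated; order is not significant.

Per-node cardinality:
  T → 5
  σ[w='p'](T) → 1
  ρ[z/w](σ[w='p'](T)) → 1

== RESULT ==
x | z
r | p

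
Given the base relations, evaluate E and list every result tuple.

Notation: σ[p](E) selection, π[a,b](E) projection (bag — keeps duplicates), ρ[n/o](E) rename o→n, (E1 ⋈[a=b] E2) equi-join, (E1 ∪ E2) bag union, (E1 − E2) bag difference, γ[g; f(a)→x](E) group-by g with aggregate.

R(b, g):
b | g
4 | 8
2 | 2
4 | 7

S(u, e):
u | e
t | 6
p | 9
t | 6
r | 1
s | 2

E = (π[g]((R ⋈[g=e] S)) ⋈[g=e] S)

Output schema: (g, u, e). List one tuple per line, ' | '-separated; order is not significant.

Row counts bottom-up:
  R → 3
  S → 5
  (R ⋈[g=e] S) → 1
  π[g]((R ⋈[g=e] S)) → 1
  S → 5
  (π[g]((R ⋈[g=e] S)) ⋈[g=e] S) → 1

== RESULT ==
g | u | e
2 | s | 2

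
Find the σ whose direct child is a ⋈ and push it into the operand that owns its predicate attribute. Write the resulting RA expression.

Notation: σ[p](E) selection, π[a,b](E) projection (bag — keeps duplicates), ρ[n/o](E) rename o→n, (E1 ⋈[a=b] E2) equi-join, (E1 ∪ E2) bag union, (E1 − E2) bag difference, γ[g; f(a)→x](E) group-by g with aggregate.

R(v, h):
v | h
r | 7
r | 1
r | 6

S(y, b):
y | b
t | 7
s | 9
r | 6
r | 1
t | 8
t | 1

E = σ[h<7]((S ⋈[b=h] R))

σ filters on h, owned by the right side.
E' = (S ⋈[b=h] σ[h<7](R))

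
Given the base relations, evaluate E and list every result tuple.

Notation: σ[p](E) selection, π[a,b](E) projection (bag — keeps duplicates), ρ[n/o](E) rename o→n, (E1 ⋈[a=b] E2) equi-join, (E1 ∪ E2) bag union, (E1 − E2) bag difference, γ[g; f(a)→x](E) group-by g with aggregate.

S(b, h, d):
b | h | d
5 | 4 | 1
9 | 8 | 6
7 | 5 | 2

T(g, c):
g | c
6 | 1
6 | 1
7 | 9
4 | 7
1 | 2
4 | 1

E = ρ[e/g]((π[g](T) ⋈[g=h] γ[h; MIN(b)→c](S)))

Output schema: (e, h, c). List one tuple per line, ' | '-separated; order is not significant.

Row counts bottom-up:
  T → 6
  π[g](T) → 6
  S → 3
  γ[h; MIN(b)→c](S) → 3
  (π[g](T) ⋈[g=h] γ[h; MIN(b)→c](S)) → 2
  ρ[e/g]((π[g](T) ⋈[g=h] γ[h; MIN(b)→c](S))) → 2

== RESULT ==
e | h | c
4 | 4 | 5
4 | 4 | 5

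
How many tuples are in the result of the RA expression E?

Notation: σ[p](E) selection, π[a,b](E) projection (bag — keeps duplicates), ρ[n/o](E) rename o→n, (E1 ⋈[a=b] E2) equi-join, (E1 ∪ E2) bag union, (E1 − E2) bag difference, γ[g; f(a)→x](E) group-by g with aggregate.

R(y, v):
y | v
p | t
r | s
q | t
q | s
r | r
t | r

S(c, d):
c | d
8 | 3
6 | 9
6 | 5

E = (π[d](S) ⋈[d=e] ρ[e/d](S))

Subexpression sizes:
  S → 3
  π[d](S) → 3
  S → 3
  ρ[e/d](S) → 3
  (π[d](S) ⋈[d=e] ρ[e/d](S)) → 3

|E| = 3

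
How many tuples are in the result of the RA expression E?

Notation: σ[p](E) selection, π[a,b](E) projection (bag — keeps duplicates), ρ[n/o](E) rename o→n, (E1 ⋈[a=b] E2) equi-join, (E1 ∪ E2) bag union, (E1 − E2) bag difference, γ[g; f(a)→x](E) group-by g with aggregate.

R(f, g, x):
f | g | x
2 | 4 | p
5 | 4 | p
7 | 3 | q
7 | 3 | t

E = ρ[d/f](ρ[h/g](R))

Subexpression sizes:
  R → 4
  ρ[h/g](R) → 4
  ρ[d/f](ρ[h/g](R)) → 4

|E| = 4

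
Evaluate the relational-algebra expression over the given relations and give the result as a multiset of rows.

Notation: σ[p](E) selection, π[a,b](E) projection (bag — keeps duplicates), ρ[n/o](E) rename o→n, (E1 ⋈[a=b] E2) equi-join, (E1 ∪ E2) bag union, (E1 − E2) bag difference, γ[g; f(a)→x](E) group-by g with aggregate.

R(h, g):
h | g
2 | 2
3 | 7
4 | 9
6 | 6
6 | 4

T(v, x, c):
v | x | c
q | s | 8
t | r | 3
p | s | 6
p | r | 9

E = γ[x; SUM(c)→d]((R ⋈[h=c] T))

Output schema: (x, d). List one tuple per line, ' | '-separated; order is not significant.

Per-node cardinality:
  R → 5
  T → 4
  (R ⋈[h=c] T) → 3
  γ[x; SUM(c)→d]((R ⋈[h=c] T)) → 2

== RESULT ==
x | d
r | 3
s | 12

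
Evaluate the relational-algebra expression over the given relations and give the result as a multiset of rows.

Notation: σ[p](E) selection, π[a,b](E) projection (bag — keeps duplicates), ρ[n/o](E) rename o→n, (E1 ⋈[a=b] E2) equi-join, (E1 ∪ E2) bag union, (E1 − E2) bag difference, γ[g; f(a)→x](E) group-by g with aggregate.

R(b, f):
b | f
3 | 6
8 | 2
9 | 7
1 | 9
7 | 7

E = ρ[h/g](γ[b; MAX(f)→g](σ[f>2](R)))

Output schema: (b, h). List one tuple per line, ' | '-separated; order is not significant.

Stepwise |·|:
  R → 5
  σ[f>2](R) → 4
  γ[b; MAX(f)→g](σ[f>2](R)) → 4
  ρ[h/g](γ[b; MAX(f)→g](σ[f>2](R))) → 4

== RESULT ==
b | h
1 | 9
3 | 6
7 | 7
9 | 7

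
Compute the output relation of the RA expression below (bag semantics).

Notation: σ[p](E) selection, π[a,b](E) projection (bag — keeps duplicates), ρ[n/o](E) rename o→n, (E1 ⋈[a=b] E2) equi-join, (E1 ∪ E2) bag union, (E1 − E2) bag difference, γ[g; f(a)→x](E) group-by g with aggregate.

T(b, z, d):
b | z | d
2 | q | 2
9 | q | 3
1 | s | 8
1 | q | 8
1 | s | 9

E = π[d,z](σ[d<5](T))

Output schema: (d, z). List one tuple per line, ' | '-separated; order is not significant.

Row counts bottom-up:
  T → 5
  σ[d<5](T) → 2
  π[d,z](σ[d<5](T)) → 2

== RESULT ==
d | z
2 | q
3 | q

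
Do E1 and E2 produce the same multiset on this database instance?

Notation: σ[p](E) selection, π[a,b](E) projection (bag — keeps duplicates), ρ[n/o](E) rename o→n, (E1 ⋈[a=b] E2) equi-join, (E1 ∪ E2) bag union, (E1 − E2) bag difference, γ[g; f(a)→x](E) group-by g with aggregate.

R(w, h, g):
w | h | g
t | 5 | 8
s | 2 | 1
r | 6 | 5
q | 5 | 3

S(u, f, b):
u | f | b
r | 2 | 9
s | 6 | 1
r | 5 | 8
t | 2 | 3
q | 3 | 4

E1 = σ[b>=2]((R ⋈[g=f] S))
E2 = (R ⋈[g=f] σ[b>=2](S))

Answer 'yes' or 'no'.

E1 subexpression sizes:
  R → 4
  S → 5
  (R ⋈[g=f] S) → 2
  σ[b>=2]((R ⋈[g=f] S)) → 2
E2 subexpression sizes:
  R → 4
  S → 5
  σ[b>=2](S) → 4
  (R ⋈[g=f] σ[b>=2](S)) → 2

E1 and E2 produce the same multiset:
w | h | g | u | f | b
q | 5 | 3 | q | 3 | 4
r | 6 | 5 | r | 5 | 8

yes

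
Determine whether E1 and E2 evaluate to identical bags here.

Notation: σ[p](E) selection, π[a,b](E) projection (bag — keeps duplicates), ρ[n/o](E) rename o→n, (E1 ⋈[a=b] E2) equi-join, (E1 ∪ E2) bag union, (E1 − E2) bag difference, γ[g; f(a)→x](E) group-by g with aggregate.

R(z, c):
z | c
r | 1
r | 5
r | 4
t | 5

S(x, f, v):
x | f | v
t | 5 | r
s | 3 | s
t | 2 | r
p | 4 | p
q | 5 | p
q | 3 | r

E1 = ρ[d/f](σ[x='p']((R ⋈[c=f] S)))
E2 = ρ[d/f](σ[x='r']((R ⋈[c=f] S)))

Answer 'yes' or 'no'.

E1 stepwise |·|:
  R → 4
  S → 6
  (R ⋈[c=f] S) → 5
  σ[x='p']((R ⋈[c=f] S)) → 1
  ρ[d/f](σ[x='p']((R ⋈[c=f] S))) → 1
E2 stepwise |·|:
  R → 4
  S → 6
  (R ⋈[c=f] S) → 5
  σ[x='r']((R ⋈[c=f] S)) → 0
  ρ[d/f](σ[x='r']((R ⋈[c=f] S))) → 0

E1 result:
z | c | x | d | v
r | 4 | p | 4 | p
E2 result:
z | c | x | d | v
(0 rows)
Witness: ('r', 4, 'p', 4, 'p') appears 1× in E1 but 0× in E2.

no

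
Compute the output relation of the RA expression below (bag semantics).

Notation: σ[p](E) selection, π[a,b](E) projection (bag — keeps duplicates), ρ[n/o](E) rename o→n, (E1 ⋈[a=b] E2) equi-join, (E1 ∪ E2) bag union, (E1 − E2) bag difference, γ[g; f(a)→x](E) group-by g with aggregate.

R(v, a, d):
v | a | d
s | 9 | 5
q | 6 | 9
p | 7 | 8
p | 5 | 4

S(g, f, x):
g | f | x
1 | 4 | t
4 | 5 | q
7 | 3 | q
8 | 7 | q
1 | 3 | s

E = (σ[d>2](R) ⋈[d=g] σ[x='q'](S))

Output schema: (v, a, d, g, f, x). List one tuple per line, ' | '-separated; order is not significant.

Per-node cardinality:
  R → 4
  σ[d>2](R) → 4
  S → 5
  σ[x='q'](S) → 3
  (σ[d>2](R) ⋈[d=g] σ[x='q'](S)) → 2

== RESULT ==
v | a | d | g | f | x
p | 5 | 4 | 4 | 5 | q
p | 7 | 8 | 8 | 7 | q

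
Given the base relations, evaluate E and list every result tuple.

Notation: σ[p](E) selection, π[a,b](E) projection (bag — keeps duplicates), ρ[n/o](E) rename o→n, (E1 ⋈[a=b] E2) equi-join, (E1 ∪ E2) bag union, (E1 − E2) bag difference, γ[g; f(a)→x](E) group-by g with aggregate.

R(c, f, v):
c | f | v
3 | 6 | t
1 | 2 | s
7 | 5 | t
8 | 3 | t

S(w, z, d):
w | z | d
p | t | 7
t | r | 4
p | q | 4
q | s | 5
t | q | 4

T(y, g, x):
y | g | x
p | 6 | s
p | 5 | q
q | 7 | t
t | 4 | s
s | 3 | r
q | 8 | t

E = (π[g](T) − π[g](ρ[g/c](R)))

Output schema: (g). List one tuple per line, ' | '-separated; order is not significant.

Subexpression sizes:
  T → 6
  π[g](T) → 6
  R → 4
  ρ[g/c](R) → 4
  π[g](ρ[g/c](R)) → 4
  (π[g](T) − π[g](ρ[g/c](R))) → 3

== RESULT ==
g
4
5
6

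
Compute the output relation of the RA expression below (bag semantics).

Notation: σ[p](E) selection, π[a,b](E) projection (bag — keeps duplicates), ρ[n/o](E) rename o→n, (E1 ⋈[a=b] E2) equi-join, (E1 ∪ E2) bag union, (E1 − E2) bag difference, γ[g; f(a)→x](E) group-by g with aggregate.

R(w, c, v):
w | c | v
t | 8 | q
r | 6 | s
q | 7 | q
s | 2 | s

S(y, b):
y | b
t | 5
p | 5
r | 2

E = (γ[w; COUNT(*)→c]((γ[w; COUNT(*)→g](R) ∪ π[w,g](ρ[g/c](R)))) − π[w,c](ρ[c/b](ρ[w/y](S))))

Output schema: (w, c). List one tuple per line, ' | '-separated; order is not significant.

Subexpression sizes:
  R → 4
  γ[w; COUNT(*)→g](R) → 4
  R → 4
  ρ[g/c](R) → 4
  π[w,g](ρ[g/c](R)) → 4
  (γ[w; COUNT(*)→g](R) ∪ π[w,g](ρ[g/c](R))) → 8
  γ[w; COUNT(*)→c]((γ[w; COUNT(*)→g](R) ∪ π[w,g](ρ[g/c](R)))) → 4
  S → 3
  ρ[w/y](S) → 3
  ρ[c/b](ρ[w/y](S)) → 3
  π[w,c](ρ[c/b](ρ[w/y](S))) → 3
  (γ[w; COUNT(*)→c]((γ[w; COUNT(*)→g](R) ∪ π[w,g](ρ[g/c](R)))) − π[w,c](ρ[c/b](ρ[w/y](S)))) → 3

== RESULT ==
w | c
q | 2
s | 2
t | 2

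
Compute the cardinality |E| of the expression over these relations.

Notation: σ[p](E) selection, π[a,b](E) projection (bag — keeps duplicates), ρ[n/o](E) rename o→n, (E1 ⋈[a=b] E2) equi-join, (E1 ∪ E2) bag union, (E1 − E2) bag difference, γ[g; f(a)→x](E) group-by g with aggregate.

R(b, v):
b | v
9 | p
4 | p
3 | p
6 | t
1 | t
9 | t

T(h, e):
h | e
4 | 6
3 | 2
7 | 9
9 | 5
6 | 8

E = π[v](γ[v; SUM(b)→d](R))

Per-node cardinality:
  R → 6
  γ[v; SUM(b)→d](R) → 2
  π[v](γ[v; SUM(b)→d](R)) → 2

|E| = 2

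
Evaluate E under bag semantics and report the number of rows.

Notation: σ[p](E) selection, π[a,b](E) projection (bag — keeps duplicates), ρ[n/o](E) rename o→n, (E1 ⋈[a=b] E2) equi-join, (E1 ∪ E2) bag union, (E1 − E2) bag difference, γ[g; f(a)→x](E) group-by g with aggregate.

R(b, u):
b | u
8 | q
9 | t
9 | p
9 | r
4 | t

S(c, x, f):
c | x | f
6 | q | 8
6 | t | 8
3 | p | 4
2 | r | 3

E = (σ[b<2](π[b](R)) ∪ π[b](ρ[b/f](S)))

Subexpression sizes:
  R → 5
  π[b](R) → 5
  σ[b<2](π[b](R)) → 0
  S → 4
  ρ[b/f](S) → 4
  π[b](ρ[b/f](S)) → 4
  (σ[b<2](π[b](R)) ∪ π[b](ρ[b/f](S))) → 4

|E| = 4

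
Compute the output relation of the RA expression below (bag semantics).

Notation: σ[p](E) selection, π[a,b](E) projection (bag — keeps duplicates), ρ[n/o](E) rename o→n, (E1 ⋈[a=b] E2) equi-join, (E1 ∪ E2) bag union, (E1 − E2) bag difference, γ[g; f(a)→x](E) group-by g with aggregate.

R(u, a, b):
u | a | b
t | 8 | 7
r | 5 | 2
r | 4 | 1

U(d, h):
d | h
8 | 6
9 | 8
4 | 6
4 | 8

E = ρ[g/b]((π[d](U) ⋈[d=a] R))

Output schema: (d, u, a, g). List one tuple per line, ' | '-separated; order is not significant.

Stepwise |·|:
  U → 4
  π[d](U) → 4
  R → 3
  (π[d](U) ⋈[d=a] R) → 3
  ρ[g/b]((π[d](U) ⋈[d=a] R)) → 3

== RESULT ==
d | u | a | g
4 | r | 4 | 1
4 | r | 4 | 1
8 | t | 8 | 7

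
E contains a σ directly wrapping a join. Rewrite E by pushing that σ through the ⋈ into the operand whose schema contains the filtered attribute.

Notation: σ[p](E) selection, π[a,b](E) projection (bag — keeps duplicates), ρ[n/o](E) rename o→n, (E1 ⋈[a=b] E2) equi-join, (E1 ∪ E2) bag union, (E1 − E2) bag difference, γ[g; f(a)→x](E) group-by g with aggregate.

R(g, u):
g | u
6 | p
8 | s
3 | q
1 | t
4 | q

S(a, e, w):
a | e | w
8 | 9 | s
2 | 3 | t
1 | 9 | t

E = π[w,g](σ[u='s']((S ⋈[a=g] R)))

σ filters on u, owned by the right side.
E' = π[w,g]((S ⋈[a=g] σ[u='s'](R)))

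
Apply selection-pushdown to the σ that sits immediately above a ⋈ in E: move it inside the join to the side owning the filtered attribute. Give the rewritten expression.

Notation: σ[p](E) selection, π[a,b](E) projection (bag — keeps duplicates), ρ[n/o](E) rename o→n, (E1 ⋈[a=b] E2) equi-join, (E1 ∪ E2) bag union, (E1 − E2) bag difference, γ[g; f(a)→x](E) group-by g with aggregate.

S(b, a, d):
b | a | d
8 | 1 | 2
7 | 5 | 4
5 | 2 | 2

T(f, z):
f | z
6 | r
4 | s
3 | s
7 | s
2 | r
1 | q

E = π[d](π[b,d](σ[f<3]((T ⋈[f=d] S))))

σ filters on f, owned by the left side.
E' = π[d](π[b,d]((σ[f<3](T) ⋈[f=d] S)))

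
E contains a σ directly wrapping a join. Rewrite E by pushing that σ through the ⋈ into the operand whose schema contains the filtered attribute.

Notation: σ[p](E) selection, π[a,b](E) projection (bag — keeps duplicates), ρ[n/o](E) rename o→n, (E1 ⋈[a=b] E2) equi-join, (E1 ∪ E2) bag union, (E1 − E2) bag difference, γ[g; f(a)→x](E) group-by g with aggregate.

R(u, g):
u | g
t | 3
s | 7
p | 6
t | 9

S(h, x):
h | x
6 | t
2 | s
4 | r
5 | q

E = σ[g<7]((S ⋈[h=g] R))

σ filters on g, owned by the right side.
E' = (S ⋈[h=g] σ[g<7](R))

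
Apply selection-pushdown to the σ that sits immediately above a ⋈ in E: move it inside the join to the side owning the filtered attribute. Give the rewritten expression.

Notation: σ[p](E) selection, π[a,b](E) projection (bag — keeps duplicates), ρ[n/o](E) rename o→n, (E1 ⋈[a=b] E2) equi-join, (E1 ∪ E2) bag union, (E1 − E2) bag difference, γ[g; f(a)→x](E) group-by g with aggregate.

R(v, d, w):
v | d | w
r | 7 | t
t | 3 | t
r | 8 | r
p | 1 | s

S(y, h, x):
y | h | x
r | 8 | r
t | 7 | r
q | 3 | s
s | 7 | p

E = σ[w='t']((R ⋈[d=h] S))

σ filters on w, owned by the left side.
E' = (σ[w='t'](R) ⋈[d=h] S)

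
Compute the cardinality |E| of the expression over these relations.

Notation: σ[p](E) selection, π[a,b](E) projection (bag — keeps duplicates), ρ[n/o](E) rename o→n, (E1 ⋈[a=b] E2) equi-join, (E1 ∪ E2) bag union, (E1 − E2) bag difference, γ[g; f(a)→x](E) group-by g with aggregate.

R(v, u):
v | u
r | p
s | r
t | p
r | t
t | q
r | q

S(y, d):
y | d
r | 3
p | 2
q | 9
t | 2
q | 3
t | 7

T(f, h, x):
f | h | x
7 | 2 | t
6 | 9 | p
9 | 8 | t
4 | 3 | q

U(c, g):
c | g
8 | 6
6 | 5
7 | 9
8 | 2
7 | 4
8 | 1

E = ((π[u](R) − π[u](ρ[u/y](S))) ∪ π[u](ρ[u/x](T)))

Row counts bottom-up:
  R → 6
  π[u](R) → 6
  S → 6
  ρ[u/y](S) → 6
  π[u](ρ[u/y](S)) → 6
  (π[u](R) − π[u](ρ[u/y](S))) → 1
  T → 4
  ρ[u/x](T) → 4
  π[u](ρ[u/x](T)) → 4
  ((π[u](R) − π[u](ρ[u/y](S))) ∪ π[u](ρ[u/x](T))) → 5

|E| = 5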